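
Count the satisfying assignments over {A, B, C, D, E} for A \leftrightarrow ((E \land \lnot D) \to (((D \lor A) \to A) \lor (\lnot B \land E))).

Initial set: {T (A \leftrightarrow ((E \land \lnot D) \to (((D \lor A) \to A) \lor (\lnot B \land E))))}.
T (A \leftrightarrow ((E \land \lnot D) \to (((D \lor A) \to A) \lor (\lnot B \land E)))): β-rule — branch into T A, T ((E \land \lnot D) \to (((D \lor A) \to A) \lor (\lnot B \land E)))  //  F A, F ((E \land \lnot D) \to (((D \lor A) \to A) \lor (\lnot B \land E))).
  branch 1 (add T A, T ((E \land \lnot D) \to (((D \lor A) \to A) \lor (\lnot B \land E)))):
    T ((E \land \lnot D) \to (((D \lor A) \to A) \lor (\lnot B \land E))): β-rule — branch into F (E \land \lnot D)  //  T (((D \lor A) \to A) \lor (\lnot B \land E)).
      branch 1.1 (add F (E \land \lnot D)):
        F (E \land \lnot D): β-rule — branch into F E  //  F \lnot D.
          branch 1.1.1 (add F E):
            ○ open, literals {A=T, E=F}.
          branch 1.1.2 (add F \lnot D):
            ○ open, literals {A=T, D=T}.
      branch 1.2 (add T (((D \lor A) \to A) \lor (\lnot B \land E))):
        T (((D \lor A) \to A) \lor (\lnot B \land E)): β-rule — branch into T ((D \lor A) \to A)  //  T (\lnot B \land E).
          branch 1.2.1 (add T ((D \lor A) \to A)):
            T ((D \lor A) \to A): β-rule — branch into F (D \lor A)  //  T A.
              branch 1.2.1.1 (add F (D \lor A)):
                F (D \lor A): α-rule — add F D, F A.
                × closes — contains both A and \lnot A.
              branch 1.2.1.2 (add T A):
                ○ open, literals {A=T}.
          branch 1.2.2 (add T (\lnot B \land E)):
            T (\lnot B \land E): α-rule — add T \lnot B, T E.
            ○ open, literals {A=T, B=F, E=T}.
  branch 2 (add F A, F ((E \land \lnot D) \to (((D \lor A) \to A) \lor (\lnot B \land E)))):
    F ((E \land \lnot D) \to (((D \lor A) \to A) \lor (\lnot B \land E))): α-rule — add T (E \land \lnot D), F (((D \lor A) \to A) \lor (\lnot B \land E)).
    T (E \land \lnot D): α-rule — add T E, T \lnot D.
    F (((D \lor A) \to A) \lor (\lnot B \land E)): α-rule — add F ((D \lor A) \to A), F (\lnot B \land E).
    F ((D \lor A) \to A): α-rule — add T (D \lor A), F A.
    F (\lnot B \land E): β-rule — branch into F \lnot B  //  F E.
      branch 2.1 (add F \lnot B):
        T (D \lor A): β-rule — branch into T D  //  T A.
          branch 2.1.1 (add T D):
            × closes — contains both D and \lnot D.
          branch 2.1.2 (add T A):
            × closes — contains both A and \lnot A.
      branch 2.2 (add F E):
        × closes — contains both E and \lnot E.
4 branches closed, 4 open.
Each open branch fixes some atoms; the unmentioned ones are free. Counting distinct full assignments: branch {A=T, E=F} (B, C, D) contributes 8 new; branch {A=T, D=T} (B, C, E) contributes 4 new; branch {A=T} (B, C, D, E) contributes 4 new; branch {A=T, B=F, E=T} (C, D) contributes 0 new. Total: 16.

16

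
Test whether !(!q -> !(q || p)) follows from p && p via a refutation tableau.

No

Initial set: {(p && p); !!(!q -> !(q || p))}.
(p && p): α-rule — add p, p.
!!(!q -> !(q || p)): β-rule — branch into !!q  //  !(q || p).
  branch 1 (add !!q):
    ○ open, literals {p=1, q=1}.
  branch 2 (add !(q || p)):
    !(q || p): α-rule — add !q, !p.
    × closes — contains both p and !p.
1 branch closed, 1 open.
An open branch gives a countermodel: p=1, q=1 (unmentioned atoms arbitrary); the premises hold there but the conclusion fails.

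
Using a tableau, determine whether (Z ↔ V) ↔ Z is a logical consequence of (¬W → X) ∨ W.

Initial set: {T ((¬W → X) ∨ W); F ((Z ↔ V) ↔ Z)}.
T ((¬W → X) ∨ W): β-rule — branch into T (¬W → X)  //  T W.
  branch 1 (add T (¬W → X)):
    F ((Z ↔ V) ↔ Z): β-rule — branch into T (Z ↔ V), F Z  //  F (Z ↔ V), T Z.
      branch 1.1 (add T (Z ↔ V), F Z):
        T (¬W → X): β-rule — branch into F ¬W  //  T X.
          branch 1.1.1 (add F ¬W):
            T (Z ↔ V): β-rule — branch into T Z, T V  //  F Z, F V.
              branch 1.1.1.1 (add T Z, T V):
                × closes — contains both Z and ¬Z.
              branch 1.1.1.2 (add F Z, F V):
                ○ open, literals {V=F, W=T, Z=F}.
          branch 1.1.2 (add T X):
            T (Z ↔ V): β-rule — branch into T Z, T V  //  F Z, F V.
              branch 1.1.2.1 (add T Z, T V):
                × closes — contains both Z and ¬Z.
              branch 1.1.2.2 (add F Z, F V):
                ○ open, literals {V=F, X=T, Z=F}.
      branch 1.2 (add F (Z ↔ V), T Z):
        T (¬W → X): β-rule — branch into F ¬W  //  T X.
          branch 1.2.1 (add F ¬W):
            F (Z ↔ V): β-rule — branch into T Z, F V  //  F Z, T V.
              branch 1.2.1.1 (add T Z, F V):
                ○ open, literals {V=F, W=T, Z=T}.
              branch 1.2.1.2 (add F Z, T V):
                × closes — contains both Z and ¬Z.
          branch 1.2.2 (add T X):
            F (Z ↔ V): β-rule — branch into T Z, F V  //  F Z, T V.
              branch 1.2.2.1 (add T Z, F V):
                ○ open, literals {V=F, X=T, Z=T}.
              branch 1.2.2.2 (add F Z, T V):
                × closes — contains both Z and ¬Z.
  branch 2 (add T W):
    F ((Z ↔ V) ↔ Z): β-rule — branch into T (Z ↔ V), F Z  //  F (Z ↔ V), T Z.
      branch 2.1 (add T (Z ↔ V), F Z):
        T (Z ↔ V): β-rule — branch into T Z, T V  //  F Z, F V.
          branch 2.1.1 (add T Z, T V):
            × closes — contains both Z and ¬Z.
          branch 2.1.2 (add F Z, F V):
            ○ open, literals {V=F, W=T, Z=F}.
      branch 2.2 (add F (Z ↔ V), T Z):
        F (Z ↔ V): β-rule — branch into T Z, F V  //  F Z, T V.
          branch 2.2.1 (add T Z, F V):
            ○ open, literals {V=F, W=T, Z=T}.
          branch 2.2.2 (add F Z, T V):
            × closes — contains both Z and ¬Z.
6 branches closed, 6 open.
An open branch gives a countermodel: V=F, W=T, Z=F (unmentioned atoms arbitrary); the premises hold there but the conclusion fails.

No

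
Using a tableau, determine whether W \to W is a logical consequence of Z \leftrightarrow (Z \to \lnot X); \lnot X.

Initial set: {(Z \leftrightarrow (Z \to \lnot X)); \lnot X; \lnot (W \to W)}.
\lnot (W \to W): α-rule — add W, \lnot W.
× closes — contains both W and \lnot W.
All 1 branch closes.
Every branch closed, so the premises entail the conclusion.

Yes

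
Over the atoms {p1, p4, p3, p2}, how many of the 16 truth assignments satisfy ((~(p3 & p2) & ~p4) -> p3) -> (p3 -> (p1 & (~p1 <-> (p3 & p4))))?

Initial set: {(((~(p3 & p2) & ~p4) -> p3) -> (p3 -> (p1 & (~p1 <-> (p3 & p4)))))}.
(((~(p3 & p2) & ~p4) -> p3) -> (p3 -> (p1 & (~p1 <-> (p3 & p4))))): β-rule — branch into ~((~(p3 & p2) & ~p4) -> p3)  //  (p3 -> (p1 & (~p1 <-> (p3 & p4)))).
  branch 1 (add ~((~(p3 & p2) & ~p4) -> p3)):
    ~((~(p3 & p2) & ~p4) -> p3): α-rule — add (~(p3 & p2) & ~p4), ~p3.
    (~(p3 & p2) & ~p4): α-rule — add ~(p3 & p2), ~p4.
    ~(p3 & p2): β-rule — branch into ~p3  //  ~p2.
      branch 1.1 (add ~p3):
        ○ open, literals {p3=false, p4=false}.
      branch 1.2 (add ~p2):
        ○ open, literals {p2=false, p3=false, p4=false}.
  branch 2 (add (p3 -> (p1 & (~p1 <-> (p3 & p4))))):
    (p3 -> (p1 & (~p1 <-> (p3 & p4)))): β-rule — branch into ~p3  //  (p1 & (~p1 <-> (p3 & p4))).
      branch 2.1 (add ~p3):
        ○ open, literals {p3=false}.
      branch 2.2 (add (p1 & (~p1 <-> (p3 & p4)))):
        (p1 & (~p1 <-> (p3 & p4))): α-rule — add p1, (~p1 <-> (p3 & p4)).
        (~p1 <-> (p3 & p4)): β-rule — branch into ~p1, (p3 & p4)  //  ~~p1, ~(p3 & p4).
          branch 2.2.1 (add ~p1, (p3 & p4)):
            × closes — contains both p1 and ~p1.
          branch 2.2.2 (add ~~p1, ~(p3 & p4)):
            ~(p3 & p4): β-rule — branch into ~p3  //  ~p4.
              branch 2.2.2.1 (add ~p3):
                ○ open, literals {p1=true, p3=false}.
              branch 2.2.2.2 (add ~p4):
                ○ open, literals {p1=true, p4=false}.
1 branch closed, 5 open.
Each open branch fixes some atoms; the unmentioned ones are free. Counting distinct full assignments: branch {p3=false, p4=false} (p1, p2) contributes 4 new; branch {p2=false, p3=false, p4=false} (p1) contributes 0 new; branch {p3=false} (p1, p4, p2) contributes 4 new; branch {p1=true, p3=false} (p4, p2) contributes 0 new; branch {p1=true, p4=false} (p3, p2) contributes 2 new. Total: 10.

10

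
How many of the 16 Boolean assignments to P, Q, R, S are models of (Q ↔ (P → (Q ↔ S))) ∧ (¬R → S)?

7

Initial set: {((Q ↔ (P → (Q ↔ S))) ∧ (¬R → S))}.
((Q ↔ (P → (Q ↔ S))) ∧ (¬R → S)): α-rule — add (Q ↔ (P → (Q ↔ S))), (¬R → S).
(Q ↔ (P → (Q ↔ S))): β-rule — branch into Q, (P → (Q ↔ S))  //  ¬Q, ¬(P → (Q ↔ S)).
  branch 1 (add Q, (P → (Q ↔ S))):
    (¬R → S): β-rule — branch into ¬¬R  //  S.
      branch 1.1 (add ¬¬R):
        (P → (Q ↔ S)): β-rule — branch into ¬P  //  (Q ↔ S).
          branch 1.1.1 (add ¬P):
            ○ open, literals {P=F, Q=T, R=T}.
          branch 1.1.2 (add (Q ↔ S)):
            (Q ↔ S): β-rule — branch into Q, S  //  ¬Q, ¬S.
              branch 1.1.2.1 (add Q, S):
                ○ open, literals {Q=T, R=T, S=T}.
              branch 1.1.2.2 (add ¬Q, ¬S):
                × closes — contains both Q and ¬Q.
      branch 1.2 (add S):
        (P → (Q ↔ S)): β-rule — branch into ¬P  //  (Q ↔ S).
          branch 1.2.1 (add ¬P):
            ○ open, literals {P=F, Q=T, S=T}.
          branch 1.2.2 (add (Q ↔ S)):
            (Q ↔ S): β-rule — branch into Q, S  //  ¬Q, ¬S.
              branch 1.2.2.1 (add Q, S):
                ○ open, literals {Q=T, S=T}.
              branch 1.2.2.2 (add ¬Q, ¬S):
                × closes — contains both Q and ¬Q.
  branch 2 (add ¬Q, ¬(P → (Q ↔ S))):
    ¬(P → (Q ↔ S)): α-rule — add P, ¬(Q ↔ S).
    (¬R → S): β-rule — branch into ¬¬R  //  S.
      branch 2.1 (add ¬¬R):
        ¬(Q ↔ S): β-rule — branch into Q, ¬S  //  ¬Q, S.
          branch 2.1.1 (add Q, ¬S):
            × closes — contains both Q and ¬Q.
          branch 2.1.2 (add ¬Q, S):
            ○ open, literals {P=T, Q=F, R=T, S=T}.
      branch 2.2 (add S):
        ¬(Q ↔ S): β-rule — branch into Q, ¬S  //  ¬Q, S.
          branch 2.2.1 (add Q, ¬S):
            × closes — contains both Q and ¬Q.
          branch 2.2.2 (add ¬Q, S):
            ○ open, literals {P=T, Q=F, S=T}.
4 branches closed, 6 open.
Each open branch fixes some atoms; the unmentioned ones are free. Counting distinct full assignments: branch {P=F, Q=T, R=T} (S) contributes 2 new; branch {Q=T, R=T, S=T} (P) contributes 1 new; branch {P=F, Q=T, S=T} (R) contributes 1 new; branch {Q=T, S=T} (P, R) contributes 1 new; branch {P=T, Q=F, R=T, S=T} (none free) contributes 1 new; branch {P=T, Q=F, S=T} (R) contributes 1 new. Total: 7.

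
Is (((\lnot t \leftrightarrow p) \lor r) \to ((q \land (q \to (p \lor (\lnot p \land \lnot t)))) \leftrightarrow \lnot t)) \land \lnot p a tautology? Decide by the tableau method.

Assume the negation and expand:
Initial set: {\lnot ((((\lnot t \leftrightarrow p) \lor r) \to ((q \land (q \to (p \lor (\lnot p \land \lnot t)))) \leftrightarrow \lnot t)) \land \lnot p)}.
\lnot ((((\lnot t \leftrightarrow p) \lor r) \to ((q \land (q \to (p \lor (\lnot p \land \lnot t)))) \leftrightarrow \lnot t)) \land \lnot p): β-rule — branch into \lnot (((\lnot t \leftrightarrow p) \lor r) \to ((q \land (q \to (p \lor (\lnot p \land \lnot t)))) \leftrightarrow \lnot t))  //  \lnot \lnot p.
  branch 1 (add \lnot (((\lnot t \leftrightarrow p) \lor r) \to ((q \land (q \to (p \lor (\lnot p \land \lnot t)))) \leftrightarrow \lnot t))):
    \lnot (((\lnot t \leftrightarrow p) \lor r) \to ((q \land (q \to (p \lor (\lnot p \land \lnot t)))) \leftrightarrow \lnot t)): α-rule — add ((\lnot t \leftrightarrow p) \lor r), \lnot ((q \land (q \to (p \lor (\lnot p \land \lnot t)))) \leftrightarrow \lnot t).
    ((\lnot t \leftrightarrow p) \lor r): β-rule — branch into (\lnot t \leftrightarrow p)  //  r.
      branch 1.1 (add (\lnot t \leftrightarrow p)):
        \lnot ((q \land (q \to (p \lor (\lnot p \land \lnot t)))) \leftrightarrow \lnot t): β-rule — branch into (q \land (q \to (p \lor (\lnot p \land \lnot t)))), \lnot \lnot t  //  \lnot (q \land (q \to (p \lor (\lnot p \land \lnot t)))), \lnot t.
          branch 1.1.1 (add (q \land (q \to (p \lor (\lnot p \land \lnot t)))), \lnot \lnot t):
            (q \land (q \to (p \lor (\lnot p \land \lnot t)))): α-rule — add q, (q \to (p \lor (\lnot p \land \lnot t))).
            (\lnot t \leftrightarrow p): β-rule — branch into \lnot t, p  //  \lnot \lnot t, \lnot p.
              branch 1.1.1.1 (add \lnot t, p):
                × closes — contains both t and \lnot t.
              branch 1.1.1.2 (add \lnot \lnot t, \lnot p):
                (q \to (p \lor (\lnot p \land \lnot t))): β-rule — branch into \lnot q  //  (p \lor (\lnot p \land \lnot t)).
                  branch 1.1.1.2.1 (add \lnot q):
                    × closes — contains both q and \lnot q.
                  branch 1.1.1.2.2 (add (p \lor (\lnot p \land \lnot t))):
                    (p \lor (\lnot p \land \lnot t)): β-rule — branch into p  //  (\lnot p \land \lnot t).
                      branch 1.1.1.2.2.1 (add p):
                        × closes — contains both p and \lnot p.
                      branch 1.1.1.2.2.2 (add (\lnot p \land \lnot t)):
                        (\lnot p \land \lnot t): α-rule — add \lnot p, \lnot t.
                        × closes — contains both t and \lnot t.
          branch 1.1.2 (add \lnot (q \land (q \to (p \lor (\lnot p \land \lnot t)))), \lnot t):
            (\lnot t \leftrightarrow p): β-rule — branch into \lnot t, p  //  \lnot \lnot t, \lnot p.
              branch 1.1.2.1 (add \lnot t, p):
                \lnot (q \land (q \to (p \lor (\lnot p \land \lnot t)))): β-rule — branch into \lnot q  //  \lnot (q \to (p \lor (\lnot p \land \lnot t))).
                  branch 1.1.2.1.1 (add \lnot q):
                    ○ open, literals {p=1, q=0, t=0}.
                  branch 1.1.2.1.2 (add \lnot (q \to (p \lor (\lnot p \land \lnot t)))):
                    \lnot (q \to (p \lor (\lnot p \land \lnot t))): α-rule — add q, \lnot (p \lor (\lnot p \land \lnot t)).
                    \lnot (p \lor (\lnot p \land \lnot t)): α-rule — add \lnot p, \lnot (\lnot p \land \lnot t).
                    × closes — contains both p and \lnot p.
              branch 1.1.2.2 (add \lnot \lnot t, \lnot p):
                × closes — contains both t and \lnot t.
      branch 1.2 (add r):
        \lnot ((q \land (q \to (p \lor (\lnot p \land \lnot t)))) \leftrightarrow \lnot t): β-rule — branch into (q \land (q \to (p \lor (\lnot p \land \lnot t)))), \lnot \lnot t  //  \lnot (q \land (q \to (p \lor (\lnot p \land \lnot t)))), \lnot t.
          branch 1.2.1 (add (q \land (q \to (p \lor (\lnot p \land \lnot t)))), \lnot \lnot t):
            (q \land (q \to (p \lor (\lnot p \land \lnot t)))): α-rule — add q, (q \to (p \lor (\lnot p \land \lnot t))).
            (q \to (p \lor (\lnot p \land \lnot t))): β-rule — branch into \lnot q  //  (p \lor (\lnot p \land \lnot t)).
              branch 1.2.1.1 (add \lnot q):
                × closes — contains both q and \lnot q.
              branch 1.2.1.2 (add (p \lor (\lnot p \land \lnot t))):
                (p \lor (\lnot p \land \lnot t)): β-rule — branch into p  //  (\lnot p \land \lnot t).
                  branch 1.2.1.2.1 (add p):
                    ○ open, literals {p=1, q=1, r=1, t=1}.
                  branch 1.2.1.2.2 (add (\lnot p \land \lnot t)):
                    (\lnot p \land \lnot t): α-rule — add \lnot p, \lnot t.
                    × closes — contains both t and \lnot t.
          branch 1.2.2 (add \lnot (q \land (q \to (p \lor (\lnot p \land \lnot t)))), \lnot t):
            \lnot (q \land (q \to (p \lor (\lnot p \land \lnot t)))): β-rule — branch into \lnot q  //  \lnot (q \to (p \lor (\lnot p \land \lnot t))).
              branch 1.2.2.1 (add \lnot q):
                ○ open, literals {q=0, r=1, t=0}.
              branch 1.2.2.2 (add \lnot (q \to (p \lor (\lnot p \land \lnot t)))):
                \lnot (q \to (p \lor (\lnot p \land \lnot t))): α-rule — add q, \lnot (p \lor (\lnot p \land \lnot t)).
                \lnot (p \lor (\lnot p \land \lnot t)): α-rule — add \lnot p, \lnot (\lnot p \land \lnot t).
                \lnot (\lnot p \land \lnot t): β-rule — branch into \lnot \lnot p  //  \lnot \lnot t.
                  branch 1.2.2.2.1 (add \lnot \lnot p):
                    × closes — contains both p and \lnot p.
                  branch 1.2.2.2.2 (add \lnot \lnot t):
                    × closes — contains both t and \lnot t.
  branch 2 (add \lnot \lnot p):
    ○ open, literals {p=1}.
10 branches closed, 4 open.
An open branch gives a countermodel: p=1, q=0, t=0 (unmentioned atoms arbitrary); under it the original formula is false.

Not valid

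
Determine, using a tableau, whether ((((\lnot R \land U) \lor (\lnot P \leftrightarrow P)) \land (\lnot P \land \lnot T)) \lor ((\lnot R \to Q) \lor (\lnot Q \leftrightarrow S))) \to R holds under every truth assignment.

Not valid

Assume the negation and expand:
Initial set: {\lnot (((((\lnot R \land U) \lor (\lnot P \leftrightarrow P)) \land (\lnot P \land \lnot T)) \lor ((\lnot R \to Q) \lor (\lnot Q \leftrightarrow S))) \to R)}.
\lnot (((((\lnot R \land U) \lor (\lnot P \leftrightarrow P)) \land (\lnot P \land \lnot T)) \lor ((\lnot R \to Q) \lor (\lnot Q \leftrightarrow S))) \to R): α-rule — add ((((\lnot R \land U) \lor (\lnot P \leftrightarrow P)) \land (\lnot P \land \lnot T)) \lor ((\lnot R \to Q) \lor (\lnot Q \leftrightarrow S))), \lnot R.
((((\lnot R \land U) \lor (\lnot P \leftrightarrow P)) \land (\lnot P \land \lnot T)) \lor ((\lnot R \to Q) \lor (\lnot Q \leftrightarrow S))): β-rule — branch into (((\lnot R \land U) \lor (\lnot P \leftrightarrow P)) \land (\lnot P \land \lnot T))  //  ((\lnot R \to Q) \lor (\lnot Q \leftrightarrow S)).
  branch 1 (add (((\lnot R \land U) \lor (\lnot P \leftrightarrow P)) \land (\lnot P \land \lnot T))):
    (((\lnot R \land U) \lor (\lnot P \leftrightarrow P)) \land (\lnot P \land \lnot T)): α-rule — add ((\lnot R \land U) \lor (\lnot P \leftrightarrow P)), (\lnot P \land \lnot T).
    (\lnot P \land \lnot T): α-rule — add \lnot P, \lnot T.
    ((\lnot R \land U) \lor (\lnot P \leftrightarrow P)): β-rule — branch into (\lnot R \land U)  //  (\lnot P \leftrightarrow P).
      branch 1.1 (add (\lnot R \land U)):
        (\lnot R \land U): α-rule — add \lnot R, U.
        ○ open, literals {P=false, R=false, T=false, U=true}.
      branch 1.2 (add (\lnot P \leftrightarrow P)):
        (\lnot P \leftrightarrow P): β-rule — branch into \lnot P, P  //  \lnot \lnot P, \lnot P.
          branch 1.2.1 (add \lnot P, P):
            × closes — contains both P and \lnot P.
          branch 1.2.2 (add \lnot \lnot P, \lnot P):
            × closes — contains both P and \lnot P.
  branch 2 (add ((\lnot R \to Q) \lor (\lnot Q \leftrightarrow S))):
    ((\lnot R \to Q) \lor (\lnot Q \leftrightarrow S)): β-rule — branch into (\lnot R \to Q)  //  (\lnot Q \leftrightarrow S).
      branch 2.1 (add (\lnot R \to Q)):
        (\lnot R \to Q): β-rule — branch into \lnot \lnot R  //  Q.
          branch 2.1.1 (add \lnot \lnot R):
            × closes — contains both R and \lnot R.
          branch 2.1.2 (add Q):
            ○ open, literals {Q=true, R=false}.
      branch 2.2 (add (\lnot Q \leftrightarrow S)):
        (\lnot Q \leftrightarrow S): β-rule — branch into \lnot Q, S  //  \lnot \lnot Q, \lnot S.
          branch 2.2.1 (add \lnot Q, S):
            ○ open, literals {Q=false, R=false, S=true}.
          branch 2.2.2 (add \lnot \lnot Q, \lnot S):
            ○ open, literals {Q=true, R=false, S=false}.
3 branches closed, 4 open.
An open branch gives a countermodel: P=false, R=false, T=false, U=true (unmentioned atoms arbitrary); under it the original formula is false.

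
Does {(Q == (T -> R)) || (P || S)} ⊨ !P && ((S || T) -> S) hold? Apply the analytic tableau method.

Initial set: {T ((Q == (T -> R)) || (P || S)); F (!P && ((S || T) -> S))}.
T ((Q == (T -> R)) || (P || S)): β-rule — branch into T (Q == (T -> R))  //  T (P || S).
  branch 1 (add T (Q == (T -> R))):
    F (!P && ((S || T) -> S)): β-rule — branch into F !P  //  F ((S || T) -> S).
      branch 1.1 (add F !P):
        T (Q == (T -> R)): β-rule — branch into T Q, T (T -> R)  //  F Q, F (T -> R).
          branch 1.1.1 (add T Q, T (T -> R)):
            T (T -> R): β-rule — branch into F T  //  T R.
              branch 1.1.1.1 (add F T):
                ○ open, literals {P=1, Q=1, T=0}.
              branch 1.1.1.2 (add T R):
                ○ open, literals {P=1, Q=1, R=1}.
          branch 1.1.2 (add F Q, F (T -> R)):
            F (T -> R): α-rule — add T T, F R.
            ○ open, literals {P=1, Q=0, R=0, T=1}.
      branch 1.2 (add F ((S || T) -> S)):
        F ((S || T) -> S): α-rule — add T (S || T), F S.
        T (Q == (T -> R)): β-rule — branch into T Q, T (T -> R)  //  F Q, F (T -> R).
          branch 1.2.1 (add T Q, T (T -> R)):
            T (S || T): β-rule — branch into T S  //  T T.
              branch 1.2.1.1 (add T S):
                × closes — contains both S and !S.
              branch 1.2.1.2 (add T T):
                T (T -> R): β-rule — branch into F T  //  T R.
                  branch 1.2.1.2.1 (add F T):
                    × closes — contains both T and !T.
                  branch 1.2.1.2.2 (add T R):
                    ○ open, literals {Q=1, R=1, S=0, T=1}.
          branch 1.2.2 (add F Q, F (T -> R)):
            F (T -> R): α-rule — add T T, F R.
            T (S || T): β-rule — branch into T S  //  T T.
              branch 1.2.2.1 (add T S):
                × closes — contains both S and !S.
              branch 1.2.2.2 (add T T):
                ○ open, literals {Q=0, R=0, S=0, T=1}.
  branch 2 (add T (P || S)):
    F (!P && ((S || T) -> S)): β-rule — branch into F !P  //  F ((S || T) -> S).
      branch 2.1 (add F !P):
        T (P || S): β-rule — branch into T P  //  T S.
          branch 2.1.1 (add T P):
            ○ open, literals {P=1}.
          branch 2.1.2 (add T S):
            ○ open, literals {P=1, S=1}.
      branch 2.2 (add F ((S || T) -> S)):
        F ((S || T) -> S): α-rule — add T (S || T), F S.
        T (P || S): β-rule — branch into T P  //  T S.
          branch 2.2.1 (add T P):
            T (S || T): β-rule — branch into T S  //  T T.
              branch 2.2.1.1 (add T S):
                × closes — contains both S and !S.
              branch 2.2.1.2 (add T T):
                ○ open, literals {P=1, S=0, T=1}.
          branch 2.2.2 (add T S):
            × closes — contains both S and !S.
5 branches closed, 8 open.
An open branch gives a countermodel: P=1, Q=1, T=0 (unmentioned atoms arbitrary); the premises hold there but the conclusion fails.

No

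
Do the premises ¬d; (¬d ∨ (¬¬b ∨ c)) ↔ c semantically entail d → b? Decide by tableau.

Initial set: {¬d; ((¬d ∨ (¬¬b ∨ c)) ↔ c); ¬(d → b)}.
¬(d → b): α-rule — add d, ¬b.
× closes — contains both d and ¬d.
All 1 branch closes.
Every branch closed, so the premises entail the conclusion.

Yes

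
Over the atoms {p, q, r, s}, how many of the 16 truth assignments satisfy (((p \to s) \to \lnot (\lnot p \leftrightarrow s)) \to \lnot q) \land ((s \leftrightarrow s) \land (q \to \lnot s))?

8

Initial set: {T ((((p \to s) \to \lnot (\lnot p \leftrightarrow s)) \to \lnot q) \land ((s \leftrightarrow s) \land (q \to \lnot s)))}.
T ((((p \to s) \to \lnot (\lnot p \leftrightarrow s)) \to \lnot q) \land ((s \leftrightarrow s) \land (q \to \lnot s))): α-rule — add T (((p \to s) \to \lnot (\lnot p \leftrightarrow s)) \to \lnot q), T ((s \leftrightarrow s) \land (q \to \lnot s)).
T ((s \leftrightarrow s) \land (q \to \lnot s)): α-rule — add T (s \leftrightarrow s), T (q \to \lnot s).
T (((p \to s) \to \lnot (\lnot p \leftrightarrow s)) \to \lnot q): β-rule — branch into F ((p \to s) \to \lnot (\lnot p \leftrightarrow s))  //  T \lnot q.
  branch 1 (add F ((p \to s) \to \lnot (\lnot p \leftrightarrow s))):
    F ((p \to s) \to \lnot (\lnot p \leftrightarrow s)): α-rule — add T (p \to s), F \lnot (\lnot p \leftrightarrow s).
    T (s \leftrightarrow s): β-rule — branch into T s, T s  //  F s, F s.
      branch 1.1 (add T s, T s):
        T (q \to \lnot s): β-rule — branch into F q  //  T \lnot s.
          branch 1.1.1 (add F q):
            T (p \to s): β-rule — branch into F p  //  T s.
              branch 1.1.1.1 (add F p):
                F \lnot (\lnot p \leftrightarrow s): β-rule — branch into T \lnot p, T s  //  F \lnot p, F s.
                  branch 1.1.1.1.1 (add T \lnot p, T s):
                    ○ open, literals {p=0, q=0, s=1}.
                  branch 1.1.1.1.2 (add F \lnot p, F s):
                    × closes — contains both p and \lnot p.
              branch 1.1.1.2 (add T s):
                F \lnot (\lnot p \leftrightarrow s): β-rule — branch into T \lnot p, T s  //  F \lnot p, F s.
                  branch 1.1.1.2.1 (add T \lnot p, T s):
                    ○ open, literals {p=0, q=0, s=1}.
                  branch 1.1.1.2.2 (add F \lnot p, F s):
                    × closes — contains both s and \lnot s.
          branch 1.1.2 (add T \lnot s):
            × closes — contains both s and \lnot s.
      branch 1.2 (add F s, F s):
        T (q \to \lnot s): β-rule — branch into F q  //  T \lnot s.
          branch 1.2.1 (add F q):
            T (p \to s): β-rule — branch into F p  //  T s.
              branch 1.2.1.1 (add F p):
                F \lnot (\lnot p \leftrightarrow s): β-rule — branch into T \lnot p, T s  //  F \lnot p, F s.
                  branch 1.2.1.1.1 (add T \lnot p, T s):
                    × closes — contains both s and \lnot s.
                  branch 1.2.1.1.2 (add F \lnot p, F s):
                    × closes — contains both p and \lnot p.
              branch 1.2.1.2 (add T s):
                × closes — contains both s and \lnot s.
          branch 1.2.2 (add T \lnot s):
            T (p \to s): β-rule — branch into F p  //  T s.
              branch 1.2.2.1 (add F p):
                F \lnot (\lnot p \leftrightarrow s): β-rule — branch into T \lnot p, T s  //  F \lnot p, F s.
                  branch 1.2.2.1.1 (add T \lnot p, T s):
                    × closes — contains both s and \lnot s.
                  branch 1.2.2.1.2 (add F \lnot p, F s):
                    × closes — contains both p and \lnot p.
              branch 1.2.2.2 (add T s):
                × closes — contains both s and \lnot s.
  branch 2 (add T \lnot q):
    T (s \leftrightarrow s): β-rule — branch into T s, T s  //  F s, F s.
      branch 2.1 (add T s, T s):
        T (q \to \lnot s): β-rule — branch into F q  //  T \lnot s.
          branch 2.1.1 (add F q):
            ○ open, literals {q=0, s=1}.
          branch 2.1.2 (add T \lnot s):
            × closes — contains both s and \lnot s.
      branch 2.2 (add F s, F s):
        T (q \to \lnot s): β-rule — branch into F q  //  T \lnot s.
          branch 2.2.1 (add F q):
            ○ open, literals {q=0, s=0}.
          branch 2.2.2 (add T \lnot s):
            ○ open, literals {q=0, s=0}.
10 branches closed, 5 open.
Each open branch fixes some atoms; the unmentioned ones are free. Counting distinct full assignments: branch {p=0, q=0, s=1} (r) contributes 2 new; branch {p=0, q=0, s=1} (r) contributes 0 new; branch {q=0, s=1} (p, r) contributes 2 new; branch {q=0, s=0} (p, r) contributes 4 new; branch {q=0, s=0} (p, r) contributes 0 new. Total: 8.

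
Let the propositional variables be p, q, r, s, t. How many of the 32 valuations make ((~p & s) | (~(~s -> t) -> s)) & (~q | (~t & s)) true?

Initial set: {(((~p & s) | (~(~s -> t) -> s)) & (~q | (~t & s)))}.
(((~p & s) | (~(~s -> t) -> s)) & (~q | (~t & s))): α-rule — add ((~p & s) | (~(~s -> t) -> s)), (~q | (~t & s)).
((~p & s) | (~(~s -> t) -> s)): β-rule — branch into (~p & s)  //  (~(~s -> t) -> s).
  branch 1 (add (~p & s)):
    (~p & s): α-rule — add ~p, s.
    (~q | (~t & s)): β-rule — branch into ~q  //  (~t & s).
      branch 1.1 (add ~q):
        ○ open, literals {p=0, q=0, s=1}.
      branch 1.2 (add (~t & s)):
        (~t & s): α-rule — add ~t, s.
        ○ open, literals {p=0, s=1, t=0}.
  branch 2 (add (~(~s -> t) -> s)):
    (~q | (~t & s)): β-rule — branch into ~q  //  (~t & s).
      branch 2.1 (add ~q):
        (~(~s -> t) -> s): β-rule — branch into ~~(~s -> t)  //  s.
          branch 2.1.1 (add ~~(~s -> t)):
            ~~(~s -> t): β-rule — branch into ~~s  //  t.
              branch 2.1.1.1 (add ~~s):
                ○ open, literals {q=0, s=1}.
              branch 2.1.1.2 (add t):
                ○ open, literals {q=0, t=1}.
          branch 2.1.2 (add s):
            ○ open, literals {q=0, s=1}.
      branch 2.2 (add (~t & s)):
        (~t & s): α-rule — add ~t, s.
        (~(~s -> t) -> s): β-rule — branch into ~~(~s -> t)  //  s.
          branch 2.2.1 (add ~~(~s -> t)):
            ~~(~s -> t): β-rule — branch into ~~s  //  t.
              branch 2.2.1.1 (add ~~s):
                ○ open, literals {s=1, t=0}.
              branch 2.2.1.2 (add t):
                × closes — contains both t and ~t.
          branch 2.2.2 (add s):
            ○ open, literals {s=1, t=0}.
1 branch closed, 7 open.
Each open branch fixes some atoms; the unmentioned ones are free. Counting distinct full assignments: branch {p=0, q=0, s=1} (r, t) contributes 4 new; branch {p=0, s=1, t=0} (q, r) contributes 2 new; branch {q=0, s=1} (p, r, t) contributes 4 new; branch {q=0, t=1} (p, r, s) contributes 4 new; branch {q=0, s=1} (p, r, t) contributes 0 new; branch {s=1, t=0} (p, q, r) contributes 2 new; branch {s=1, t=0} (p, q, r) contributes 0 new. Total: 16.

16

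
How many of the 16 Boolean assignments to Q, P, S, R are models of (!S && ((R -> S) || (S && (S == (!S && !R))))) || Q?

Initial set: {T ((!S && ((R -> S) || (S && (S == (!S && !R))))) || Q)}.
T ((!S && ((R -> S) || (S && (S == (!S && !R))))) || Q): β-rule — branch into T (!S && ((R -> S) || (S && (S == (!S && !R)))))  //  T Q.
  branch 1 (add T (!S && ((R -> S) || (S && (S == (!S && !R)))))):
    T (!S && ((R -> S) || (S && (S == (!S && !R))))): α-rule — add T !S, T ((R -> S) || (S && (S == (!S && !R)))).
    T ((R -> S) || (S && (S == (!S && !R)))): β-rule — branch into T (R -> S)  //  T (S && (S == (!S && !R))).
      branch 1.1 (add T (R -> S)):
        T (R -> S): β-rule — branch into F R  //  T S.
          branch 1.1.1 (add F R):
            ○ open, literals {R=F, S=F}.
          branch 1.1.2 (add T S):
            × closes — contains both S and !S.
      branch 1.2 (add T (S && (S == (!S && !R)))):
        T (S && (S == (!S && !R))): α-rule — add T S, T (S == (!S && !R)).
        × closes — contains both S and !S.
  branch 2 (add T Q):
    ○ open, literals {Q=T}.
2 branches closed, 2 open.
Each open branch fixes some atoms; the unmentioned ones are free. Counting distinct full assignments: branch {R=F, S=F} (Q, P) contributes 4 new; branch {Q=T} (P, S, R) contributes 6 new. Total: 10.

10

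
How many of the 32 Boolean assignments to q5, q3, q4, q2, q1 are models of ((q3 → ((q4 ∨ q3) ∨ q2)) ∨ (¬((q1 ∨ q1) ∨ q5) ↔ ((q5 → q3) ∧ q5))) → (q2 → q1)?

Initial set: {T (((q3 → ((q4 ∨ q3) ∨ q2)) ∨ (¬((q1 ∨ q1) ∨ q5) ↔ ((q5 → q3) ∧ q5))) → (q2 → q1))}.
T (((q3 → ((q4 ∨ q3) ∨ q2)) ∨ (¬((q1 ∨ q1) ∨ q5) ↔ ((q5 → q3) ∧ q5))) → (q2 → q1)): β-rule — branch into F ((q3 → ((q4 ∨ q3) ∨ q2)) ∨ (¬((q1 ∨ q1) ∨ q5) ↔ ((q5 → q3) ∧ q5)))  //  T (q2 → q1).
  branch 1 (add F ((q3 → ((q4 ∨ q3) ∨ q2)) ∨ (¬((q1 ∨ q1) ∨ q5) ↔ ((q5 → q3) ∧ q5)))):
    F ((q3 → ((q4 ∨ q3) ∨ q2)) ∨ (¬((q1 ∨ q1) ∨ q5) ↔ ((q5 → q3) ∧ q5))): α-rule — add F (q3 → ((q4 ∨ q3) ∨ q2)), F (¬((q1 ∨ q1) ∨ q5) ↔ ((q5 → q3) ∧ q5)).
    F (q3 → ((q4 ∨ q3) ∨ q2)): α-rule — add T q3, F ((q4 ∨ q3) ∨ q2).
    F ((q4 ∨ q3) ∨ q2): α-rule — add F (q4 ∨ q3), F q2.
    F (q4 ∨ q3): α-rule — add F q4, F q3.
    × closes — contains both q3 and ¬q3.
  branch 2 (add T (q2 → q1)):
    T (q2 → q1): β-rule — branch into F q2  //  T q1.
      branch 2.1 (add F q2):
        ○ open, literals {q2=false}.
      branch 2.2 (add T q1):
        ○ open, literals {q1=true}.
1 branch closed, 2 open.
Each open branch fixes some atoms; the unmentioned ones are free. Counting distinct full assignments: branch {q2=false} (q5, q3, q4, q1) contributes 16 new; branch {q1=true} (q5, q3, q4, q2) contributes 8 new. Total: 24.

24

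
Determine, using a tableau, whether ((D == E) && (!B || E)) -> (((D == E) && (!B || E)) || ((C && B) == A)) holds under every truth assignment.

Valid

Assume the negation and expand:
Initial set: {F (((D == E) && (!B || E)) -> (((D == E) && (!B || E)) || ((C && B) == A)))}.
F (((D == E) && (!B || E)) -> (((D == E) && (!B || E)) || ((C && B) == A))): α-rule — add T ((D == E) && (!B || E)), F (((D == E) && (!B || E)) || ((C && B) == A)).
T ((D == E) && (!B || E)): α-rule — add T (D == E), T (!B || E).
F (((D == E) && (!B || E)) || ((C && B) == A)): α-rule — add F ((D == E) && (!B || E)), F ((C && B) == A).
T (D == E): β-rule — branch into T D, T E  //  F D, F E.
  branch 1 (add T D, T E):
    T (!B || E): β-rule — branch into T !B  //  T E.
      branch 1.1 (add T !B):
        F ((D == E) && (!B || E)): β-rule — branch into F (D == E)  //  F (!B || E).
          branch 1.1.1 (add F (D == E)):
            F ((C && B) == A): β-rule — branch into T (C && B), F A  //  F (C && B), T A.
              branch 1.1.1.1 (add T (C && B), F A):
                T (C && B): α-rule — add T C, T B.
                × closes — contains both B and !B.
              branch 1.1.1.2 (add F (C && B), T A):
                F (D == E): β-rule — branch into T D, F E  //  F D, T E.
                  branch 1.1.1.2.1 (add T D, F E):
                    × closes — contains both E and !E.
                  branch 1.1.1.2.2 (add F D, T E):
                    × closes — contains both D and !D.
          branch 1.1.2 (add F (!B || E)):
            F (!B || E): α-rule — add F !B, F E.
            × closes — contains both B and !B.
      branch 1.2 (add T E):
        F ((D == E) && (!B || E)): β-rule — branch into F (D == E)  //  F (!B || E).
          branch 1.2.1 (add F (D == E)):
            F ((C && B) == A): β-rule — branch into T (C && B), F A  //  F (C && B), T A.
              branch 1.2.1.1 (add T (C && B), F A):
                T (C && B): α-rule — add T C, T B.
                F (D == E): β-rule — branch into T D, F E  //  F D, T E.
                  branch 1.2.1.1.1 (add T D, F E):
                    × closes — contains both E and !E.
                  branch 1.2.1.1.2 (add F D, T E):
                    × closes — contains both D and !D.
              branch 1.2.1.2 (add F (C && B), T A):
                F (D == E): β-rule — branch into T D, F E  //  F D, T E.
                  branch 1.2.1.2.1 (add T D, F E):
                    × closes — contains both E and !E.
                  branch 1.2.1.2.2 (add F D, T E):
                    × closes — contains both D and !D.
          branch 1.2.2 (add F (!B || E)):
            F (!B || E): α-rule — add F !B, F E.
            × closes — contains both E and !E.
  branch 2 (add F D, F E):
    T (!B || E): β-rule — branch into T !B  //  T E.
      branch 2.1 (add T !B):
        F ((D == E) && (!B || E)): β-rule — branch into F (D == E)  //  F (!B || E).
          branch 2.1.1 (add F (D == E)):
            F ((C && B) == A): β-rule — branch into T (C && B), F A  //  F (C && B), T A.
              branch 2.1.1.1 (add T (C && B), F A):
                T (C && B): α-rule — add T C, T B.
                × closes — contains both B and !B.
              branch 2.1.1.2 (add F (C && B), T A):
                F (D == E): β-rule — branch into T D, F E  //  F D, T E.
                  branch 2.1.1.2.1 (add T D, F E):
                    × closes — contains both D and !D.
                  branch 2.1.1.2.2 (add F D, T E):
                    × closes — contains both E and !E.
          branch 2.1.2 (add F (!B || E)):
            F (!B || E): α-rule — add F !B, F E.
            × closes — contains both B and !B.
      branch 2.2 (add T E):
        × closes — contains both E and !E.
All 14 branches close.
Every branch closed, so the negation is unsatisfiable and the formula is valid.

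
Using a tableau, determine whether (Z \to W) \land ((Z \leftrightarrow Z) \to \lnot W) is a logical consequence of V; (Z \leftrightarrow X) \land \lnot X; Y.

No

Initial set: {V; ((Z \leftrightarrow X) \land \lnot X); Y; \lnot ((Z \to W) \land ((Z \leftrightarrow Z) \to \lnot W))}.
((Z \leftrightarrow X) \land \lnot X): α-rule — add (Z \leftrightarrow X), \lnot X.
\lnot ((Z \to W) \land ((Z \leftrightarrow Z) \to \lnot W)): β-rule — branch into \lnot (Z \to W)  //  \lnot ((Z \leftrightarrow Z) \to \lnot W).
  branch 1 (add \lnot (Z \to W)):
    \lnot (Z \to W): α-rule — add Z, \lnot W.
    (Z \leftrightarrow X): β-rule — branch into Z, X  //  \lnot Z, \lnot X.
      branch 1.1 (add Z, X):
        × closes — contains both X and \lnot X.
      branch 1.2 (add \lnot Z, \lnot X):
        × closes — contains both Z and \lnot Z.
  branch 2 (add \lnot ((Z \leftrightarrow Z) \to \lnot W)):
    \lnot ((Z \leftrightarrow Z) \to \lnot W): α-rule — add (Z \leftrightarrow Z), \lnot \lnot W.
    (Z \leftrightarrow X): β-rule — branch into Z, X  //  \lnot Z, \lnot X.
      branch 2.1 (add Z, X):
        × closes — contains both X and \lnot X.
      branch 2.2 (add \lnot Z, \lnot X):
        (Z \leftrightarrow Z): β-rule — branch into Z, Z  //  \lnot Z, \lnot Z.
          branch 2.2.1 (add Z, Z):
            × closes — contains both Z and \lnot Z.
          branch 2.2.2 (add \lnot Z, \lnot Z):
            ○ open, literals {V=true, W=true, X=false, Y=true, Z=false}.
4 branches closed, 1 open.
An open branch gives a countermodel: V=true, W=true, X=false, Y=true, Z=false (unmentioned atoms arbitrary); the premises hold there but the conclusion fails.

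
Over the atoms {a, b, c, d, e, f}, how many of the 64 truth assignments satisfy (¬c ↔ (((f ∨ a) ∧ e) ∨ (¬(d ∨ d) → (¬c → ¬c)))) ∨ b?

48

Initial set: {((¬c ↔ (((f ∨ a) ∧ e) ∨ (¬(d ∨ d) → (¬c → ¬c)))) ∨ b)}.
((¬c ↔ (((f ∨ a) ∧ e) ∨ (¬(d ∨ d) → (¬c → ¬c)))) ∨ b): β-rule — branch into (¬c ↔ (((f ∨ a) ∧ e) ∨ (¬(d ∨ d) → (¬c → ¬c))))  //  b.
  branch 1 (add (¬c ↔ (((f ∨ a) ∧ e) ∨ (¬(d ∨ d) → (¬c → ¬c))))):
    (¬c ↔ (((f ∨ a) ∧ e) ∨ (¬(d ∨ d) → (¬c → ¬c)))): β-rule — branch into ¬c, (((f ∨ a) ∧ e) ∨ (¬(d ∨ d) → (¬c → ¬c)))  //  ¬¬c, ¬(((f ∨ a) ∧ e) ∨ (¬(d ∨ d) → (¬c → ¬c))).
      branch 1.1 (add ¬c, (((f ∨ a) ∧ e) ∨ (¬(d ∨ d) → (¬c → ¬c)))):
        (((f ∨ a) ∧ e) ∨ (¬(d ∨ d) → (¬c → ¬c))): β-rule — branch into ((f ∨ a) ∧ e)  //  (¬(d ∨ d) → (¬c → ¬c)).
          branch 1.1.1 (add ((f ∨ a) ∧ e)):
            ((f ∨ a) ∧ e): α-rule — add (f ∨ a), e.
            (f ∨ a): β-rule — branch into f  //  a.
              branch 1.1.1.1 (add f):
                ○ open, literals {c=F, e=T, f=T}.
              branch 1.1.1.2 (add a):
                ○ open, literals {a=T, c=F, e=T}.
          branch 1.1.2 (add (¬(d ∨ d) → (¬c → ¬c))):
            (¬(d ∨ d) → (¬c → ¬c)): β-rule — branch into ¬¬(d ∨ d)  //  (¬c → ¬c).
              branch 1.1.2.1 (add ¬¬(d ∨ d)):
                ¬¬(d ∨ d): β-rule — branch into d  //  d.
                  branch 1.1.2.1.1 (add d):
                    ○ open, literals {c=F, d=T}.
                  branch 1.1.2.1.2 (add d):
                    ○ open, literals {c=F, d=T}.
              branch 1.1.2.2 (add (¬c → ¬c)):
                (¬c → ¬c): β-rule — branch into ¬¬c  //  ¬c.
                  branch 1.1.2.2.1 (add ¬¬c):
                    × closes — contains both c and ¬c.
                  branch 1.1.2.2.2 (add ¬c):
                    ○ open, literals {c=F}.
      branch 1.2 (add ¬¬c, ¬(((f ∨ a) ∧ e) ∨ (¬(d ∨ d) → (¬c → ¬c)))):
        ¬(((f ∨ a) ∧ e) ∨ (¬(d ∨ d) → (¬c → ¬c))): α-rule — add ¬((f ∨ a) ∧ e), ¬(¬(d ∨ d) → (¬c → ¬c)).
        ¬(¬(d ∨ d) → (¬c → ¬c)): α-rule — add ¬(d ∨ d), ¬(¬c → ¬c).
        ¬(d ∨ d): α-rule — add ¬d, ¬d.
        ¬(¬c → ¬c): α-rule — add ¬c, ¬¬c.
        × closes — contains both c and ¬c.
  branch 2 (add b):
    ○ open, literals {b=T}.
2 branches closed, 6 open.
Each open branch fixes some atoms; the unmentioned ones are free. Counting distinct full assignments: branch {c=F, e=T, f=T} (a, b, d) contributes 8 new; branch {a=T, c=F, e=T} (b, d, f) contributes 4 new; branch {c=F, d=T} (a, b, e, f) contributes 10 new; branch {c=F, d=T} (a, b, e, f) contributes 0 new; branch {c=F} (a, b, d, e, f) contributes 10 new; branch {b=T} (a, c, d, e, f) contributes 16 new. Total: 48.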